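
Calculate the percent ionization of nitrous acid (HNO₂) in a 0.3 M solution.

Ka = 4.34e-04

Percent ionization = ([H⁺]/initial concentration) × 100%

Using Ka equilibrium: x² + Ka×x - Ka×C = 0. Solving: [H⁺] = 1.1196e-02. Percent = (1.1196e-02/0.3) × 100

Percent ionization = 3.73%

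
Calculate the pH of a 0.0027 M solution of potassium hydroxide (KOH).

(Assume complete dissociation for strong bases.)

[OH⁻] = 0.0027 M for strong base. pOH = -log[OH⁻] = 2.57, pH = 14 - pOH

pH = 11.43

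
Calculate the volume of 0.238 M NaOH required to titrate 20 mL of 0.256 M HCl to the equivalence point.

At equivalence: moles acid = moles base. moles HCl = 0.256 × 20/1000 = 0.00512 mol. V_base = moles / 0.238 × 1000 = 21.5 mL.

V_{base} = 21.5 mL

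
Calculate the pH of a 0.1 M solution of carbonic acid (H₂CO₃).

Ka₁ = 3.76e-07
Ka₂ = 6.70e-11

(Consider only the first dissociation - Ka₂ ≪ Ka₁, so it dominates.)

First dissociation dominates. From Ka₁ = [H⁺][HA⁻]/[H₂A], x² + Ka₁·x − Ka₁·C = 0 with C = 0.1 M and Ka₁ = 3.76e-07. Solving: [H⁺] = (−Ka₁ + √(Ka₁² + 4·Ka₁·C)) / 2 = 1.9372e-04 M. pH = -log(1.9372e-04) = 3.71.

pH = 3.71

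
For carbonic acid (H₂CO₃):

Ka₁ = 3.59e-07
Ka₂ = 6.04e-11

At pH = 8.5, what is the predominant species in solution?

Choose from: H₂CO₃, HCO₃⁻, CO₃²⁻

pKa₁ = 6.44, pKa₂ = 10.22. For a polyprotic acid the predominant species crosses at each pKa: below pKa_n the protonated form dominates, above it the deprotonated form does. At pH = 8.5, the predominant species is HCO₃⁻.

HCO₃⁻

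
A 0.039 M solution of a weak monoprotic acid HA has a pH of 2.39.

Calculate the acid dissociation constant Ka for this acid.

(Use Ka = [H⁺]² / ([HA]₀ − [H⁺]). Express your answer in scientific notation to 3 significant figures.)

[H⁺] = 10^(−pH) = 10^(−2.39) = 4.074e-03 M. For HA ⇌ H⁺ + A⁻, Ka = [H⁺][A⁻]/[HA] = [H⁺]² / ([HA]₀ − [H⁺]) = (4.074e-03)² / (0.039 − 4.074e-03) = 4.75e-04.

K_a = 4.75e-04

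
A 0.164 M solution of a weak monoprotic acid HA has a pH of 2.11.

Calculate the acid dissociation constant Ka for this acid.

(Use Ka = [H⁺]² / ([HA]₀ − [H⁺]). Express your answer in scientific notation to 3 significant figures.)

[H⁺] = 10^(−pH) = 10^(−2.11) = 7.762e-03 M. For HA ⇌ H⁺ + A⁻, Ka = [H⁺][A⁻]/[HA] = [H⁺]² / ([HA]₀ − [H⁺]) = (7.762e-03)² / (0.164 − 7.762e-03) = 3.86e-04.

K_a = 3.86e-04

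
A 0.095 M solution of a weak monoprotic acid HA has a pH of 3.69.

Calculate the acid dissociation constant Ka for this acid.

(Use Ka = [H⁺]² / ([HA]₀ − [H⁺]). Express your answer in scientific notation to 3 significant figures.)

[H⁺] = 10^(−pH) = 10^(−3.69) = 2.042e-04 M. For HA ⇌ H⁺ + A⁻, Ka = [H⁺][A⁻]/[HA] = [H⁺]² / ([HA]₀ − [H⁺]) = (2.042e-04)² / (0.095 − 2.042e-04) = 4.40e-07.

K_a = 4.40e-07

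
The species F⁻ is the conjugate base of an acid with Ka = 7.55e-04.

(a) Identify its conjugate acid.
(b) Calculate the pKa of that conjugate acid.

(a) The conjugate acid is formed by adding one H⁺ to F⁻, giving HF. (b) pKa = -log(Ka) = -log(7.55e-04) = 3.12.

Conjugate acid: HF; pK_a = 3.12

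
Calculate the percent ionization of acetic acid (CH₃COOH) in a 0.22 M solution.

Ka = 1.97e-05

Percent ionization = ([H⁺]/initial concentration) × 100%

Using Ka equilibrium: x² + Ka×x - Ka×C = 0. Solving: [H⁺] = 2.0720e-03. Percent = (2.0720e-03/0.22) × 100

Percent ionization = 0.942%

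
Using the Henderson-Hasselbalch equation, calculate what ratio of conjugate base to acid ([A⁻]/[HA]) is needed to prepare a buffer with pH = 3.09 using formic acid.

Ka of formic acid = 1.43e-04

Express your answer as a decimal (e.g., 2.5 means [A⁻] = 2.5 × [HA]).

pKa = -log(1.43e-04) = 3.8447. pH = pKa + log([A⁻]/[HA]), so log([A⁻]/[HA]) = pH − pKa = 3.09 − 3.8447 = -0.7547. [A⁻]/[HA] = 10^(-0.7547) = 0.176

[A⁻]/[HA] = 0.176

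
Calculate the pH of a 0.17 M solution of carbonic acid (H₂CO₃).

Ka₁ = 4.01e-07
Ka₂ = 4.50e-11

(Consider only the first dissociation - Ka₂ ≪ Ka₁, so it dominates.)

First dissociation dominates. From Ka₁ = [H⁺][HA⁻]/[H₂A], x² + Ka₁·x − Ka₁·C = 0 with C = 0.17 M and Ka₁ = 4.01e-07. Solving: [H⁺] = (−Ka₁ + √(Ka₁² + 4·Ka₁·C)) / 2 = 2.6089e-04 M. pH = -log(2.6089e-04) = 3.58.

pH = 3.58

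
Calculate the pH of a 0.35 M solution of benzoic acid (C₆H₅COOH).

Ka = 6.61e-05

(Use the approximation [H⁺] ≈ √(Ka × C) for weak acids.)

[H⁺] = √(Ka × C) = √(6.61e-05 × 0.35) = 4.8099e-03. pH = -log(4.8099e-03)

pH = 2.32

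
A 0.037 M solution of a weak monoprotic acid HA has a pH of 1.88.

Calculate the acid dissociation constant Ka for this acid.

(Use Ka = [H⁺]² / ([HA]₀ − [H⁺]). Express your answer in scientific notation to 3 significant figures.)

[H⁺] = 10^(−pH) = 10^(−1.88) = 1.318e-02 M. For HA ⇌ H⁺ + A⁻, Ka = [H⁺][A⁻]/[HA] = [H⁺]² / ([HA]₀ − [H⁺]) = (1.318e-02)² / (0.037 − 1.318e-02) = 7.30e-03.

K_a = 7.30e-03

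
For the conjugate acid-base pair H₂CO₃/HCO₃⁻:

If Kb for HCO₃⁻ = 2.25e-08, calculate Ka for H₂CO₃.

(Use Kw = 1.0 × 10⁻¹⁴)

For a conjugate pair Ka × Kb = Kw, so Ka = Kw/Kb = 1.0 × 10⁻¹⁴ / 2.25e-08 = 4.44e-07.

K_a = 4.44e-07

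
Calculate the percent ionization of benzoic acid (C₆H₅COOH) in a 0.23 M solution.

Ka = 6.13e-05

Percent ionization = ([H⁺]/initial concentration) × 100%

Using Ka equilibrium: x² + Ka×x - Ka×C = 0. Solving: [H⁺] = 3.7243e-03. Percent = (3.7243e-03/0.23) × 100

Percent ionization = 1.62%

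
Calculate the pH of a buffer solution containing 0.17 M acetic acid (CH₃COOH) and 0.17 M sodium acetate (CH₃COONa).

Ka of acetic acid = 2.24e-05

pKa = -log(2.24e-05) = 4.65. pH = pKa + log([A⁻]/[HA]) = 4.65 + log(0.17/0.17)

pH = 4.65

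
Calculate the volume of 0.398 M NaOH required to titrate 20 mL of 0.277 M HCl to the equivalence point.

At equivalence: moles acid = moles base. moles HCl = 0.277 × 20/1000 = 0.00554 mol. V_base = moles / 0.398 × 1000 = 13.9 mL.

V_{base} = 13.9 mL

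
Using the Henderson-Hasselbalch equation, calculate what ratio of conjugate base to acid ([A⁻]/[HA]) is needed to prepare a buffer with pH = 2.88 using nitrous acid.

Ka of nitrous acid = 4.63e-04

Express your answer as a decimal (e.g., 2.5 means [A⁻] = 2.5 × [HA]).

pKa = -log(4.63e-04) = 3.3344. pH = pKa + log([A⁻]/[HA]), so log([A⁻]/[HA]) = pH − pKa = 2.88 − 3.3344 = -0.4544. [A⁻]/[HA] = 10^(-0.4544) = 0.351

[A⁻]/[HA] = 0.351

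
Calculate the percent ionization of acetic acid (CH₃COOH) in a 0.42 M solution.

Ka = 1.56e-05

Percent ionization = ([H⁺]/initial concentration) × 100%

Using Ka equilibrium: x² + Ka×x - Ka×C = 0. Solving: [H⁺] = 2.5519e-03. Percent = (2.5519e-03/0.42) × 100

Percent ionization = 0.608%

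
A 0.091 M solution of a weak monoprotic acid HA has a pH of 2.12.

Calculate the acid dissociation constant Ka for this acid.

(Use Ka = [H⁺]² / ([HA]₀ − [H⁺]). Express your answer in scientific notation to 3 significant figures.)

[H⁺] = 10^(−pH) = 10^(−2.12) = 7.586e-03 M. For HA ⇌ H⁺ + A⁻, Ka = [H⁺][A⁻]/[HA] = [H⁺]² / ([HA]₀ − [H⁺]) = (7.586e-03)² / (0.091 − 7.586e-03) = 6.90e-04.

K_a = 6.90e-04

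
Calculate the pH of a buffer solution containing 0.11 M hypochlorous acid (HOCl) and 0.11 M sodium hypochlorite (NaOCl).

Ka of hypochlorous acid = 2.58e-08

pKa = -log(2.58e-08) = 7.59. pH = pKa + log([A⁻]/[HA]) = 7.59 + log(0.11/0.11)

pH = 7.59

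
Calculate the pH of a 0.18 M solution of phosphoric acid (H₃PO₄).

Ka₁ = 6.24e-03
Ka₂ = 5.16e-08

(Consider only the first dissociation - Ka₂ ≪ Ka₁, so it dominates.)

First dissociation dominates. From Ka₁ = [H⁺][HA⁻]/[H₂A], x² + Ka₁·x − Ka₁·C = 0 with C = 0.18 M and Ka₁ = 6.24e-03. Solving: [H⁺] = (−Ka₁ + √(Ka₁² + 4·Ka₁·C)) / 2 = 3.0539e-02 M. pH = -log(3.0539e-02) = 1.52.

pH = 1.52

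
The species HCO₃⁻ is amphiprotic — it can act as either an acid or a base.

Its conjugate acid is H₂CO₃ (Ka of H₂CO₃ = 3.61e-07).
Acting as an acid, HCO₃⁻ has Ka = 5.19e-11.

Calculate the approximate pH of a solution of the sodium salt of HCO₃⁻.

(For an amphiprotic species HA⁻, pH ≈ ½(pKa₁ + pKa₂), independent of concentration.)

pKa₁ = -log(3.61e-07) = 6.44; pKa₂ = -log(5.19e-11) = 10.28. For an amphiprotic species, pH ≈ ½(pKa₁ + pKa₂) = ½(6.44 + 10.28) = 8.36.

pH = 8.36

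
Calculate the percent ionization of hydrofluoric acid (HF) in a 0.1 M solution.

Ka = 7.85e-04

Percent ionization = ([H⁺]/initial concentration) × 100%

Using Ka equilibrium: x² + Ka×x - Ka×C = 0. Solving: [H⁺] = 8.4762e-03. Percent = (8.4762e-03/0.1) × 100

Percent ionization = 8.48%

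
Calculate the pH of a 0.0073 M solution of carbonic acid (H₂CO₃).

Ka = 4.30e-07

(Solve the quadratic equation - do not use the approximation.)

x² + Ka×x - Ka×C = 0. Using quadratic formula: [H⁺] = 5.5812e-05

pH = 4.25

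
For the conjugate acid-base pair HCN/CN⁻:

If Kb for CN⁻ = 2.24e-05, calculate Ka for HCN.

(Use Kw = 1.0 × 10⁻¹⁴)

For a conjugate pair Ka × Kb = Kw, so Ka = Kw/Kb = 1.0 × 10⁻¹⁴ / 2.24e-05 = 4.46e-10.

K_a = 4.46e-10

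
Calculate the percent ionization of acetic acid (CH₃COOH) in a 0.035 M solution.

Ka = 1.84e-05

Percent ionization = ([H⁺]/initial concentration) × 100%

Using Ka equilibrium: x² + Ka×x - Ka×C = 0. Solving: [H⁺] = 7.9335e-04. Percent = (7.9335e-04/0.035) × 100

Percent ionization = 2.27%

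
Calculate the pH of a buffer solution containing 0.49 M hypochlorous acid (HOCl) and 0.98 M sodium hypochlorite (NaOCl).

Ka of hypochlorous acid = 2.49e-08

pKa = -log(2.49e-08) = 7.60. pH = pKa + log([A⁻]/[HA]) = 7.60 + log(0.98/0.49)

pH = 7.90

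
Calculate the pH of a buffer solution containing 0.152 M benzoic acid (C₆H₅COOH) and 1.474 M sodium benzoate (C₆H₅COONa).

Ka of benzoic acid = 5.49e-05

pKa = -log(5.49e-05) = 4.26. pH = pKa + log([A⁻]/[HA]) = 4.26 + log(1.474/0.152)

pH = 5.25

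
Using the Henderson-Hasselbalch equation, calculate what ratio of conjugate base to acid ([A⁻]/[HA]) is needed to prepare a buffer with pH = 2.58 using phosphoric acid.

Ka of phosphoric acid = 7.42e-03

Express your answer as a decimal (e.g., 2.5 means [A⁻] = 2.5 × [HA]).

pKa = -log(7.42e-03) = 2.1296. pH = pKa + log([A⁻]/[HA]), so log([A⁻]/[HA]) = pH − pKa = 2.58 − 2.1296 = 0.4504. [A⁻]/[HA] = 10^(0.4504) = 2.82

[A⁻]/[HA] = 2.82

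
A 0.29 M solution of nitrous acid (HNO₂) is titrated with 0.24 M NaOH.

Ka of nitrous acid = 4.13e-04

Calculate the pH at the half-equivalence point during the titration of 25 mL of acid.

At half-equivalence [HA] = [A⁻], so Henderson-Hasselbalch gives pH = pKa = -log(4.13e-04) = 3.38.

pH = pKa = 3.38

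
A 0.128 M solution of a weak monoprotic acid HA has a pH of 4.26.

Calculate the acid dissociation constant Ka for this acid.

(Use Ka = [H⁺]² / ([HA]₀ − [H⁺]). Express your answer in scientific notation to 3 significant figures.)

[H⁺] = 10^(−pH) = 10^(−4.26) = 5.495e-05 M. For HA ⇌ H⁺ + A⁻, Ka = [H⁺][A⁻]/[HA] = [H⁺]² / ([HA]₀ − [H⁺]) = (5.495e-05)² / (0.128 − 5.495e-05) = 2.36e-08.

K_a = 2.36e-08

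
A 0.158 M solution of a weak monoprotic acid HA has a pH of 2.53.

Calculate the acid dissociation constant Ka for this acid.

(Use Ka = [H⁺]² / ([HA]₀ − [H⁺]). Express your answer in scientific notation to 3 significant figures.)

[H⁺] = 10^(−pH) = 10^(−2.53) = 2.951e-03 M. For HA ⇌ H⁺ + A⁻, Ka = [H⁺][A⁻]/[HA] = [H⁺]² / ([HA]₀ − [H⁺]) = (2.951e-03)² / (0.158 − 2.951e-03) = 5.62e-05.

K_a = 5.62e-05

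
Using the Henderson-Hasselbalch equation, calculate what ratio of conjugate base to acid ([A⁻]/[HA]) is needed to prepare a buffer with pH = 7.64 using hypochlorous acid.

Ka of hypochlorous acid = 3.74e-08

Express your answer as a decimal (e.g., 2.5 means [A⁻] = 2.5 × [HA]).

pKa = -log(3.74e-08) = 7.4271. pH = pKa + log([A⁻]/[HA]), so log([A⁻]/[HA]) = pH − pKa = 7.64 − 7.4271 = 0.2129. [A⁻]/[HA] = 10^(0.2129) = 1.63

[A⁻]/[HA] = 1.63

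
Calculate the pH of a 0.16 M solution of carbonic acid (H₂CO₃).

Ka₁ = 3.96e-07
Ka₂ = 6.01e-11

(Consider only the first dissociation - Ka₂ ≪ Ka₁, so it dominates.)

First dissociation dominates. From Ka₁ = [H⁺][HA⁻]/[H₂A], x² + Ka₁·x − Ka₁·C = 0 with C = 0.16 M and Ka₁ = 3.96e-07. Solving: [H⁺] = (−Ka₁ + √(Ka₁² + 4·Ka₁·C)) / 2 = 2.5152e-04 M. pH = -log(2.5152e-04) = 3.60.

pH = 3.60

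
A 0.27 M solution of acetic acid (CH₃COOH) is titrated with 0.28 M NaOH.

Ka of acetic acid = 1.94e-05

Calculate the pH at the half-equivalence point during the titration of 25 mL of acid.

At half-equivalence [HA] = [A⁻], so Henderson-Hasselbalch gives pH = pKa = -log(1.94e-05) = 4.71.

pH = pKa = 4.71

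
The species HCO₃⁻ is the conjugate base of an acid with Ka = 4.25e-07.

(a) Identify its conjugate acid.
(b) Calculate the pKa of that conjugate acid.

(a) The conjugate acid is formed by adding one H⁺ to HCO₃⁻, giving H₂CO₃. (b) pKa = -log(Ka) = -log(4.25e-07) = 6.37.

Conjugate acid: H₂CO₃; pK_a = 6.37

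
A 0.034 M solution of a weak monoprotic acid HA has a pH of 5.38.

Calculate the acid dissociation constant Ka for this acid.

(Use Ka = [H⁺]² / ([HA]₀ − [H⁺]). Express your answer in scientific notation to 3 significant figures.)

[H⁺] = 10^(−pH) = 10^(−5.38) = 4.169e-06 M. For HA ⇌ H⁺ + A⁻, Ka = [H⁺][A⁻]/[HA] = [H⁺]² / ([HA]₀ − [H⁺]) = (4.169e-06)² / (0.034 − 4.169e-06) = 5.11e-10.

K_a = 5.11e-10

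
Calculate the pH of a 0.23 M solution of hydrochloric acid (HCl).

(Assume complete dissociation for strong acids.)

[H⁺] = 0.23 M for strong acid. pH = -log[H⁺] = -log(0.23)

pH = 0.64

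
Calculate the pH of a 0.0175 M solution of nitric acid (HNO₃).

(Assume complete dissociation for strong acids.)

[H⁺] = 0.0175 M for strong acid. pH = -log[H⁺] = -log(0.0175)

pH = 1.76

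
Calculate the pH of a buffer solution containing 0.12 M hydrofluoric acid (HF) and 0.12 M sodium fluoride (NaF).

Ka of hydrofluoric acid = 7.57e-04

pKa = -log(7.57e-04) = 3.12. pH = pKa + log([A⁻]/[HA]) = 3.12 + log(0.12/0.12)

pH = 3.12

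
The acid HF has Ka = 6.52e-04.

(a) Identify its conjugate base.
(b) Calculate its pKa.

(a) The conjugate base is formed by removing one H⁺ from HF, giving F⁻. (b) pKa = -log(Ka) = -log(6.52e-04) = 3.19.

Conjugate base: F⁻; pK_a = 3.19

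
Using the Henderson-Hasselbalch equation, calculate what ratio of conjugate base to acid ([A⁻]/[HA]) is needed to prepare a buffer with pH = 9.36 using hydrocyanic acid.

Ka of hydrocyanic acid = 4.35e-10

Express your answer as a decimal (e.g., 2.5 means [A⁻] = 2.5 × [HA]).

pKa = -log(4.35e-10) = 9.3615. pH = pKa + log([A⁻]/[HA]), so log([A⁻]/[HA]) = pH − pKa = 9.36 − 9.3615 = -0.0015. [A⁻]/[HA] = 10^(-0.0015) = 0.997

[A⁻]/[HA] = 0.997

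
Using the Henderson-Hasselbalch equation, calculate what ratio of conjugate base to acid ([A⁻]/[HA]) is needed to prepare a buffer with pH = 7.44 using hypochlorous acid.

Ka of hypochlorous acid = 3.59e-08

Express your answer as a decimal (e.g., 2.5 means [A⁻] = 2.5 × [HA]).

pKa = -log(3.59e-08) = 7.4449. pH = pKa + log([A⁻]/[HA]), so log([A⁻]/[HA]) = pH − pKa = 7.44 − 7.4449 = -0.0049. [A⁻]/[HA] = 10^(-0.0049) = 0.989

[A⁻]/[HA] = 0.989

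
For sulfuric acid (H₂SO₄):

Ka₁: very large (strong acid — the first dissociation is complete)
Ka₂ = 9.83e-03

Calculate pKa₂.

pKa₂ = -log(Ka₂) = -log(9.83e-03) = 2.01.

pK_{a2} = 2.01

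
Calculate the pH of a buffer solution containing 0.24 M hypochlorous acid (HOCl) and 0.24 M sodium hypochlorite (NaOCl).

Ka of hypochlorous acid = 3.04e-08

pKa = -log(3.04e-08) = 7.52. pH = pKa + log([A⁻]/[HA]) = 7.52 + log(0.24/0.24)

pH = 7.52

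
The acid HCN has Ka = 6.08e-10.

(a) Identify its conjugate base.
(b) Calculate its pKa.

(a) The conjugate base is formed by removing one H⁺ from HCN, giving CN⁻. (b) pKa = -log(Ka) = -log(6.08e-10) = 9.22.

Conjugate base: CN⁻; pK_a = 9.22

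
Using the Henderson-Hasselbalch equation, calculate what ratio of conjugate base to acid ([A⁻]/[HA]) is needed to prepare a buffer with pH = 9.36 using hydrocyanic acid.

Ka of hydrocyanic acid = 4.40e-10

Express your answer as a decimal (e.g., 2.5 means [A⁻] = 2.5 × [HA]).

pKa = -log(4.40e-10) = 9.3565. pH = pKa + log([A⁻]/[HA]), so log([A⁻]/[HA]) = pH − pKa = 9.36 − 9.3565 = 0.0035. [A⁻]/[HA] = 10^(0.0035) = 1.01

[A⁻]/[HA] = 1.01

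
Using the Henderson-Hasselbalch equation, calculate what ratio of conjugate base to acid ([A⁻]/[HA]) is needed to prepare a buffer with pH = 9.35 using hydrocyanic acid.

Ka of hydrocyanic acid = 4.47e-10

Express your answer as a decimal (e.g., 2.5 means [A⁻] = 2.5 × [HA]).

pKa = -log(4.47e-10) = 9.3497. pH = pKa + log([A⁻]/[HA]), so log([A⁻]/[HA]) = pH − pKa = 9.35 − 9.3497 = 0.0003. [A⁻]/[HA] = 10^(0.0003) = 1.00

[A⁻]/[HA] = 1.00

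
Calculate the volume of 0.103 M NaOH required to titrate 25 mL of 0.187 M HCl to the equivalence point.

At equivalence: moles acid = moles base. moles HCl = 0.187 × 25/1000 = 0.004675 mol. V_base = moles / 0.103 × 1000 = 45.4 mL.

V_{base} = 45.4 mL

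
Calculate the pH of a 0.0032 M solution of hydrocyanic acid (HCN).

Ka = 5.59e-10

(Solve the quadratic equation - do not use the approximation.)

x² + Ka×x - Ka×C = 0. Using quadratic formula: [H⁺] = 1.3372e-06

pH = 5.87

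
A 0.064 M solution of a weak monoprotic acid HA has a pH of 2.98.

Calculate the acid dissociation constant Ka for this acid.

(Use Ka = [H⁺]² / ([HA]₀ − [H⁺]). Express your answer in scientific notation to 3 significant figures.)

[H⁺] = 10^(−pH) = 10^(−2.98) = 1.047e-03 M. For HA ⇌ H⁺ + A⁻, Ka = [H⁺][A⁻]/[HA] = [H⁺]² / ([HA]₀ − [H⁺]) = (1.047e-03)² / (0.064 − 1.047e-03) = 1.74e-05.

K_a = 1.74e-05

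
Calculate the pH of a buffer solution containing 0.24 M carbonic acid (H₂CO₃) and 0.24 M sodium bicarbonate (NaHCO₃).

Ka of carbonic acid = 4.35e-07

pKa = -log(4.35e-07) = 6.36. pH = pKa + log([A⁻]/[HA]) = 6.36 + log(0.24/0.24)

pH = 6.36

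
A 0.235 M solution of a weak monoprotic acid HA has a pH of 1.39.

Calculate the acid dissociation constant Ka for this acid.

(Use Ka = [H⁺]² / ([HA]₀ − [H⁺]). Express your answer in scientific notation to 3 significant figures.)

[H⁺] = 10^(−pH) = 10^(−1.39) = 4.074e-02 M. For HA ⇌ H⁺ + A⁻, Ka = [H⁺][A⁻]/[HA] = [H⁺]² / ([HA]₀ − [H⁺]) = (4.074e-02)² / (0.235 − 4.074e-02) = 8.54e-03.

K_a = 8.54e-03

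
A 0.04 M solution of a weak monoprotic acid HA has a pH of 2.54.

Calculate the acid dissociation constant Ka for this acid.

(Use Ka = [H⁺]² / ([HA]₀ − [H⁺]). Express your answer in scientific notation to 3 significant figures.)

[H⁺] = 10^(−pH) = 10^(−2.54) = 2.884e-03 M. For HA ⇌ H⁺ + A⁻, Ka = [H⁺][A⁻]/[HA] = [H⁺]² / ([HA]₀ − [H⁺]) = (2.884e-03)² / (0.04 − 2.884e-03) = 2.24e-04.

K_a = 2.24e-04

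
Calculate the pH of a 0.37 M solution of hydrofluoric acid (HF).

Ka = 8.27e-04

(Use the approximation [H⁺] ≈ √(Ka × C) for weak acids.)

[H⁺] = √(Ka × C) = √(8.27e-04 × 0.37) = 1.7493e-02. pH = -log(1.7493e-02)

pH = 1.76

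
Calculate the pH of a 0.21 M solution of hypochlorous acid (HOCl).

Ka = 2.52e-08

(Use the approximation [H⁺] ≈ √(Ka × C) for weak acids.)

[H⁺] = √(Ka × C) = √(2.52e-08 × 0.21) = 7.2746e-05. pH = -log(7.2746e-05)

pH = 4.14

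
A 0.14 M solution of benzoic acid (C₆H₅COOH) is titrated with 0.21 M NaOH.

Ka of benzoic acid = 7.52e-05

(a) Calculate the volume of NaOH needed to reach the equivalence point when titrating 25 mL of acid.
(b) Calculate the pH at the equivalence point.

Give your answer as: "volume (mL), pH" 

moles acid = 0.14 × 25/1000 = 0.0035 mol; V_base = moles/0.21 × 1000 = 16.7 mL. At equivalence only the conjugate base is present: [A⁻] = 0.0035/0.042 = 8.4000e-02 M. Kb = Kw/Ka = 1.33e-10; [OH⁻] = √(Kb × [A⁻]) = 3.3422e-06; pOH = 5.48; pH = 14 - pOH = 8.52.

V = 16.7 mL, pH = 8.52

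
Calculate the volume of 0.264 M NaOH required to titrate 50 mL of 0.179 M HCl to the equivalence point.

At equivalence: moles acid = moles base. moles HCl = 0.179 × 50/1000 = 0.00895 mol. V_base = moles / 0.264 × 1000 = 33.9 mL.

V_{base} = 33.9 mL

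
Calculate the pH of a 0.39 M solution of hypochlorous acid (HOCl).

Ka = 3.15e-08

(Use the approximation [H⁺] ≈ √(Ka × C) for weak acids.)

[H⁺] = √(Ka × C) = √(3.15e-08 × 0.39) = 1.1084e-04. pH = -log(1.1084e-04)

pH = 3.96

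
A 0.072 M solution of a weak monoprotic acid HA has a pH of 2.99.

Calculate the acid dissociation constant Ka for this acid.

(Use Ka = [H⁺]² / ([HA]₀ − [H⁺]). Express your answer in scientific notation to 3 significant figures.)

[H⁺] = 10^(−pH) = 10^(−2.99) = 1.023e-03 M. For HA ⇌ H⁺ + A⁻, Ka = [H⁺][A⁻]/[HA] = [H⁺]² / ([HA]₀ − [H⁺]) = (1.023e-03)² / (0.072 − 1.023e-03) = 1.48e-05.

K_a = 1.48e-05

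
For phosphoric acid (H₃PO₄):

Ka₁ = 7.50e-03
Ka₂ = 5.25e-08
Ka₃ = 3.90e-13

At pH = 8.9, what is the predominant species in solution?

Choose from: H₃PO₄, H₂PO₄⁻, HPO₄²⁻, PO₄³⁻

pKa₁ = 2.12, pKa₂ = 7.28, pKa₃ = 12.41. For a polyprotic acid the predominant species crosses at each pKa: below pKa_n the protonated form dominates, above it the deprotonated form does. At pH = 8.9, the predominant species is HPO₄²⁻.

HPO₄²⁻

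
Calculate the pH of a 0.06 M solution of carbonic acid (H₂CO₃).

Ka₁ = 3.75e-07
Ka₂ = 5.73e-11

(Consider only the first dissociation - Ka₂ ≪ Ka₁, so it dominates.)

First dissociation dominates. From Ka₁ = [H⁺][HA⁻]/[H₂A], x² + Ka₁·x − Ka₁·C = 0 with C = 0.06 M and Ka₁ = 3.75e-07. Solving: [H⁺] = (−Ka₁ + √(Ka₁² + 4·Ka₁·C)) / 2 = 1.4981e-04 M. pH = -log(1.4981e-04) = 3.82.

pH = 3.82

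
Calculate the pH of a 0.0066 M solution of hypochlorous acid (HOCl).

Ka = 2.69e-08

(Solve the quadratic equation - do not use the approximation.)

x² + Ka×x - Ka×C = 0. Using quadratic formula: [H⁺] = 1.3311e-05

pH = 4.88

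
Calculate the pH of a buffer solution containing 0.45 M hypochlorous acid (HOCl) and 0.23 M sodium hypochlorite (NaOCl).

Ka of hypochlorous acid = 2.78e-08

pKa = -log(2.78e-08) = 7.56. pH = pKa + log([A⁻]/[HA]) = 7.56 + log(0.23/0.45)

pH = 7.26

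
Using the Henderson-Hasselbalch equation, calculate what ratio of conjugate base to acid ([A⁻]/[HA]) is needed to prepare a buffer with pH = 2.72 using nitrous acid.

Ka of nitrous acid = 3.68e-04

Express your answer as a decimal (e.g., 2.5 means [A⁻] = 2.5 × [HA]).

pKa = -log(3.68e-04) = 3.4342. pH = pKa + log([A⁻]/[HA]), so log([A⁻]/[HA]) = pH − pKa = 2.72 − 3.4342 = -0.7142. [A⁻]/[HA] = 10^(-0.7142) = 0.193

[A⁻]/[HA] = 0.193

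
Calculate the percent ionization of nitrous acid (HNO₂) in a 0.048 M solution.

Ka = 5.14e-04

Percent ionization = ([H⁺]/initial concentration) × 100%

Using Ka equilibrium: x² + Ka×x - Ka×C = 0. Solving: [H⁺] = 4.7167e-03. Percent = (4.7167e-03/0.048) × 100

Percent ionization = 9.83%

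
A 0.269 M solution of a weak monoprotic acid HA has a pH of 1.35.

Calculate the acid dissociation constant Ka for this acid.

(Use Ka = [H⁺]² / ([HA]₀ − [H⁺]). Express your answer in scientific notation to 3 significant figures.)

[H⁺] = 10^(−pH) = 10^(−1.35) = 4.467e-02 M. For HA ⇌ H⁺ + A⁻, Ka = [H⁺][A⁻]/[HA] = [H⁺]² / ([HA]₀ − [H⁺]) = (4.467e-02)² / (0.269 − 4.467e-02) = 8.89e-03.

K_a = 8.89e-03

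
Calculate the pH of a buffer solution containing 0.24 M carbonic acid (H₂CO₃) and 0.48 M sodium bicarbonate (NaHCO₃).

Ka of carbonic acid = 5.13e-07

pKa = -log(5.13e-07) = 6.29. pH = pKa + log([A⁻]/[HA]) = 6.29 + log(0.48/0.24)

pH = 6.59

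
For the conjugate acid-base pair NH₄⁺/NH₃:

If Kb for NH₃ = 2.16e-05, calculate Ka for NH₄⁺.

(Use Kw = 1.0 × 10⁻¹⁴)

For a conjugate pair Ka × Kb = Kw, so Ka = Kw/Kb = 1.0 × 10⁻¹⁴ / 2.16e-05 = 4.63e-10.

K_a = 4.63e-10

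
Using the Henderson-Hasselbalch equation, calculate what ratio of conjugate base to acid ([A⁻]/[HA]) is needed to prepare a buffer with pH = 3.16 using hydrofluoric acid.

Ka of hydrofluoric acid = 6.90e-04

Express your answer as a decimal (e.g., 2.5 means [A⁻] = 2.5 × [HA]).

pKa = -log(6.90e-04) = 3.1612. pH = pKa + log([A⁻]/[HA]), so log([A⁻]/[HA]) = pH − pKa = 3.16 − 3.1612 = -0.0012. [A⁻]/[HA] = 10^(-0.0012) = 0.997

[A⁻]/[HA] = 0.997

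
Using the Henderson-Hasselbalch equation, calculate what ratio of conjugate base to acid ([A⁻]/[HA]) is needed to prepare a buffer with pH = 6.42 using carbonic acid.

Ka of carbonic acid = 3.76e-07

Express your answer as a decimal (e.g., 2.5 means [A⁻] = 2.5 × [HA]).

pKa = -log(3.76e-07) = 6.4248. pH = pKa + log([A⁻]/[HA]), so log([A⁻]/[HA]) = pH − pKa = 6.42 − 6.4248 = -0.0048. [A⁻]/[HA] = 10^(-0.0048) = 0.989

[A⁻]/[HA] = 0.989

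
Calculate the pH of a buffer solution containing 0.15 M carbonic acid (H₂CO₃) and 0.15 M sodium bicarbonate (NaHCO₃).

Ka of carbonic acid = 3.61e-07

pKa = -log(3.61e-07) = 6.44. pH = pKa + log([A⁻]/[HA]) = 6.44 + log(0.15/0.15)

pH = 6.44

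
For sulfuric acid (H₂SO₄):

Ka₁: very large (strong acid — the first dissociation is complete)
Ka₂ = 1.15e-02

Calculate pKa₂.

pKa₂ = -log(Ka₂) = -log(1.15e-02) = 1.94.

pK_{a2} = 1.94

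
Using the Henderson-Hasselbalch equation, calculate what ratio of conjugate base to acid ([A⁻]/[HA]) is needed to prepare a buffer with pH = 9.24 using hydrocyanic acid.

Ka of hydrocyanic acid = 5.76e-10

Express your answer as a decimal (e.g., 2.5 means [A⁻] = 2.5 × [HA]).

pKa = -log(5.76e-10) = 9.2396. pH = pKa + log([A⁻]/[HA]), so log([A⁻]/[HA]) = pH − pKa = 9.24 − 9.2396 = 0.0004. [A⁻]/[HA] = 10^(0.0004) = 1.00

[A⁻]/[HA] = 1.00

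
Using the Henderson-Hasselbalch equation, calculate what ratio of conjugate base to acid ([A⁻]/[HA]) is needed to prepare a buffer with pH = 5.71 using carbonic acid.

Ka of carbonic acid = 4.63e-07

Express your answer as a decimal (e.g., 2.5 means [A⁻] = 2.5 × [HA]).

pKa = -log(4.63e-07) = 6.3344. pH = pKa + log([A⁻]/[HA]), so log([A⁻]/[HA]) = pH − pKa = 5.71 − 6.3344 = -0.6244. [A⁻]/[HA] = 10^(-0.6244) = 0.237

[A⁻]/[HA] = 0.237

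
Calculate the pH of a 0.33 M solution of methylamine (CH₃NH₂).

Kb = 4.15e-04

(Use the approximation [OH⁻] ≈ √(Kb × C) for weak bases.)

[OH⁻] = √(Kb × C) = √(4.15e-04 × 0.33) = 1.1703e-02. pOH = 1.93, pH = 14 - pOH

pH = 12.07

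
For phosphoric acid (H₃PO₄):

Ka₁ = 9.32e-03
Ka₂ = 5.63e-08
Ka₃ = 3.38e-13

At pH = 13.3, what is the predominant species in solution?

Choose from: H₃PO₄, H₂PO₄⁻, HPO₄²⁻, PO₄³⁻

pKa₁ = 2.03, pKa₂ = 7.25, pKa₃ = 12.47. For a polyprotic acid the predominant species crosses at each pKa: below pKa_n the protonated form dominates, above it the deprotonated form does. At pH = 13.3, the predominant species is PO₄³⁻.

PO₄³⁻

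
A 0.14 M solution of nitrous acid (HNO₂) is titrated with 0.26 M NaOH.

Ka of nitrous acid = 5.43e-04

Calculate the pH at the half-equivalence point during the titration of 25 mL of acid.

At half-equivalence [HA] = [A⁻], so Henderson-Hasselbalch gives pH = pKa = -log(5.43e-04) = 3.27.

pH = pKa = 3.27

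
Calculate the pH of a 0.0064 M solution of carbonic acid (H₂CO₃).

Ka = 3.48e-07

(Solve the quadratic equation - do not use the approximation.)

x² + Ka×x - Ka×C = 0. Using quadratic formula: [H⁺] = 4.7020e-05

pH = 4.33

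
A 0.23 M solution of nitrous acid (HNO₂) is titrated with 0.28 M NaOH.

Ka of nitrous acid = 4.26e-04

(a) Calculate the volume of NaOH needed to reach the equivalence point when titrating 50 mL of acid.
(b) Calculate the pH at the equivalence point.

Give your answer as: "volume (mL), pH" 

moles acid = 0.23 × 50/1000 = 0.0115 mol; V_base = moles/0.28 × 1000 = 41.1 mL. At equivalence only the conjugate base is present: [A⁻] = 0.0115/0.091 = 1.2627e-01 M. Kb = Kw/Ka = 2.35e-11; [OH⁻] = √(Kb × [A⁻]) = 1.7217e-06; pOH = 5.76; pH = 14 - pOH = 8.24.

V = 41.1 mL, pH = 8.24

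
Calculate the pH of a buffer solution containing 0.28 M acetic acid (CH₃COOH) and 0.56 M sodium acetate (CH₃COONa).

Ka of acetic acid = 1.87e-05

pKa = -log(1.87e-05) = 4.73. pH = pKa + log([A⁻]/[HA]) = 4.73 + log(0.56/0.28)

pH = 5.03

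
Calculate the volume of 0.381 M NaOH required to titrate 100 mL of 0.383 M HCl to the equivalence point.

At equivalence: moles acid = moles base. moles HCl = 0.383 × 100/1000 = 0.0383 mol. V_base = moles / 0.381 × 1000 = 100.5 mL.

V_{base} = 100.5 mL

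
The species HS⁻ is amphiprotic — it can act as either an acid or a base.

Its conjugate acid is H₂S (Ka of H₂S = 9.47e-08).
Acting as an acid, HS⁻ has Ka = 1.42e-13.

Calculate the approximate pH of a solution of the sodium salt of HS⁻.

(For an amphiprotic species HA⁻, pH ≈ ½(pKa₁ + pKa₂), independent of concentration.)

pKa₁ = -log(9.47e-08) = 7.02; pKa₂ = -log(1.42e-13) = 12.85. For an amphiprotic species, pH ≈ ½(pKa₁ + pKa₂) = ½(7.02 + 12.85) = 9.94.

pH = 9.94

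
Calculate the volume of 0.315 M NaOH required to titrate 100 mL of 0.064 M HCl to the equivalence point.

At equivalence: moles acid = moles base. moles HCl = 0.064 × 100/1000 = 0.0064 mol. V_base = moles / 0.315 × 1000 = 20.3 mL.

V_{base} = 20.3 mL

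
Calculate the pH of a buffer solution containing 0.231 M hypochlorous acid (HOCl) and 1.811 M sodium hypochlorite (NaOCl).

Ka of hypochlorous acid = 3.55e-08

pKa = -log(3.55e-08) = 7.45. pH = pKa + log([A⁻]/[HA]) = 7.45 + log(1.811/0.231)

pH = 8.34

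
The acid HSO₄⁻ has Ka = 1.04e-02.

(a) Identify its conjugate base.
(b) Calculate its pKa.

(a) The conjugate base is formed by removing one H⁺ from HSO₄⁻, giving SO₄²⁻. (b) pKa = -log(Ka) = -log(1.04e-02) = 1.98.

Conjugate base: SO₄²⁻; pK_a = 1.98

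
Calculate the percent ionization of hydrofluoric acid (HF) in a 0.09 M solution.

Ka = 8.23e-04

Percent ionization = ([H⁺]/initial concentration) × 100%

Using Ka equilibrium: x² + Ka×x - Ka×C = 0. Solving: [H⁺] = 8.2047e-03. Percent = (8.2047e-03/0.09) × 100

Percent ionization = 9.12%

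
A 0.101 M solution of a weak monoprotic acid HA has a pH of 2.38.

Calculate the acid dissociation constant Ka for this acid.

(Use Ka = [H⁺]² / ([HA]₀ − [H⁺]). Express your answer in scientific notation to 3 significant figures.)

[H⁺] = 10^(−pH) = 10^(−2.38) = 4.169e-03 M. For HA ⇌ H⁺ + A⁻, Ka = [H⁺][A⁻]/[HA] = [H⁺]² / ([HA]₀ − [H⁺]) = (4.169e-03)² / (0.101 − 4.169e-03) = 1.79e-04.

K_a = 1.79e-04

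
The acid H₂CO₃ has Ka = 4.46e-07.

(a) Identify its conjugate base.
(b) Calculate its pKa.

(a) The conjugate base is formed by removing one H⁺ from H₂CO₃, giving HCO₃⁻. (b) pKa = -log(Ka) = -log(4.46e-07) = 6.35.

Conjugate base: HCO₃⁻; pK_a = 6.35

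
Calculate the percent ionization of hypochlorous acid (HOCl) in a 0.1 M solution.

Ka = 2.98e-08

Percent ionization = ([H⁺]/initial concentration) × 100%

Using Ka equilibrium: x² + Ka×x - Ka×C = 0. Solving: [H⁺] = 5.4574e-05. Percent = (5.4574e-05/0.1) × 100

Percent ionization = 0.0546%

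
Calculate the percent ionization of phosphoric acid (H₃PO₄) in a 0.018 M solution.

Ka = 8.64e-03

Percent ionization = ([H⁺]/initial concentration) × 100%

Using Ka equilibrium: x² + Ka×x - Ka×C = 0. Solving: [H⁺] = 8.8778e-03. Percent = (8.8778e-03/0.018) × 100

Percent ionization = 49.3%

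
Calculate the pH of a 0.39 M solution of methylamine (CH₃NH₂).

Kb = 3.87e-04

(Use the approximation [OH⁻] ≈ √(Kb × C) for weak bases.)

[OH⁻] = √(Kb × C) = √(3.87e-04 × 0.39) = 1.2285e-02. pOH = 1.91, pH = 14 - pOH

pH = 12.09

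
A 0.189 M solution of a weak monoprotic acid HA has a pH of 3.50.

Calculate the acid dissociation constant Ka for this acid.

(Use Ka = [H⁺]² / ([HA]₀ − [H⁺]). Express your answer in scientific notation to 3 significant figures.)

[H⁺] = 10^(−pH) = 10^(−3.50) = 3.162e-04 M. For HA ⇌ H⁺ + A⁻, Ka = [H⁺][A⁻]/[HA] = [H⁺]² / ([HA]₀ − [H⁺]) = (3.162e-04)² / (0.189 − 3.162e-04) = 5.30e-07.

K_a = 5.30e-07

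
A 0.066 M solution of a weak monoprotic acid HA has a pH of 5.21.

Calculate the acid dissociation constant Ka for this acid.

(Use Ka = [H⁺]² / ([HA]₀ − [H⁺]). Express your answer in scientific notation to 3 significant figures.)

[H⁺] = 10^(−pH) = 10^(−5.21) = 6.166e-06 M. For HA ⇌ H⁺ + A⁻, Ka = [H⁺][A⁻]/[HA] = [H⁺]² / ([HA]₀ − [H⁺]) = (6.166e-06)² / (0.066 − 6.166e-06) = 5.76e-10.

K_a = 5.76e-10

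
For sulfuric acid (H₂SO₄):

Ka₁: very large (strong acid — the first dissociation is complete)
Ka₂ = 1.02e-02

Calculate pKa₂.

pKa₂ = -log(Ka₂) = -log(1.02e-02) = 1.99.

pK_{a2} = 1.99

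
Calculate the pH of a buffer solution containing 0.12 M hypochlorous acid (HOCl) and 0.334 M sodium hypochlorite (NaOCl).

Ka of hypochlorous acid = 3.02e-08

pKa = -log(3.02e-08) = 7.52. pH = pKa + log([A⁻]/[HA]) = 7.52 + log(0.334/0.12)

pH = 7.96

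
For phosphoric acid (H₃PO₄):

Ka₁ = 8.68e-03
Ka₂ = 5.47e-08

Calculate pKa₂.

pKa₂ = -log(Ka₂) = -log(5.47e-08) = 7.26.

pK_{a2} = 7.26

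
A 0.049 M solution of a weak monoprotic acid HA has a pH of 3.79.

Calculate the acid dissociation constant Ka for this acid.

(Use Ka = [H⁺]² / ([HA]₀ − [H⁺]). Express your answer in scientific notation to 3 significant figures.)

[H⁺] = 10^(−pH) = 10^(−3.79) = 1.622e-04 M. For HA ⇌ H⁺ + A⁻, Ka = [H⁺][A⁻]/[HA] = [H⁺]² / ([HA]₀ − [H⁺]) = (1.622e-04)² / (0.049 − 1.622e-04) = 5.39e-07.

K_a = 5.39e-07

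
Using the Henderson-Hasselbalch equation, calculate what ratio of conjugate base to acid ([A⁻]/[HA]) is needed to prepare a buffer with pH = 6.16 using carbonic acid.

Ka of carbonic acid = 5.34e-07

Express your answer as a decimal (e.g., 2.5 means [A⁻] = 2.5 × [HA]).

pKa = -log(5.34e-07) = 6.2725. pH = pKa + log([A⁻]/[HA]), so log([A⁻]/[HA]) = pH − pKa = 6.16 − 6.2725 = -0.1125. [A⁻]/[HA] = 10^(-0.1125) = 0.772

[A⁻]/[HA] = 0.772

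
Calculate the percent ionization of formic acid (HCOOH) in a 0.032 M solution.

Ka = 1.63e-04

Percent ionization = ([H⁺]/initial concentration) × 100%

Using Ka equilibrium: x² + Ka×x - Ka×C = 0. Solving: [H⁺] = 2.2038e-03. Percent = (2.2038e-03/0.032) × 100

Percent ionization = 6.89%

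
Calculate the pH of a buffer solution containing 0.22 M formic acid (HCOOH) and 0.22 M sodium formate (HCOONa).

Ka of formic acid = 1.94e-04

pKa = -log(1.94e-04) = 3.71. pH = pKa + log([A⁻]/[HA]) = 3.71 + log(0.22/0.22)

pH = 3.71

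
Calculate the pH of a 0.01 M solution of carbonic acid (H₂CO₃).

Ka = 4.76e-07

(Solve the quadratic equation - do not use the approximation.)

x² + Ka×x - Ka×C = 0. Using quadratic formula: [H⁺] = 6.8755e-05

pH = 4.16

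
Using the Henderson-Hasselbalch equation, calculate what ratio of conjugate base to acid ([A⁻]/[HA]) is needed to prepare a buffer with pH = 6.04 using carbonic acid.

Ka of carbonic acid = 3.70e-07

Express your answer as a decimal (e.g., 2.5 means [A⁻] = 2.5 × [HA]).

pKa = -log(3.70e-07) = 6.4318. pH = pKa + log([A⁻]/[HA]), so log([A⁻]/[HA]) = pH − pKa = 6.04 − 6.4318 = -0.3918. [A⁻]/[HA] = 10^(-0.3918) = 0.406

[A⁻]/[HA] = 0.406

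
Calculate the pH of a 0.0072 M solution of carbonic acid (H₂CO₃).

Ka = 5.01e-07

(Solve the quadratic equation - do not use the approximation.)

x² + Ka×x - Ka×C = 0. Using quadratic formula: [H⁺] = 5.9810e-05

pH = 4.22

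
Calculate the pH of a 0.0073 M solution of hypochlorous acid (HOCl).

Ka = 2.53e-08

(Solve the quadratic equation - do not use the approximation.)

x² + Ka×x - Ka×C = 0. Using quadratic formula: [H⁺] = 1.3577e-05

pH = 4.87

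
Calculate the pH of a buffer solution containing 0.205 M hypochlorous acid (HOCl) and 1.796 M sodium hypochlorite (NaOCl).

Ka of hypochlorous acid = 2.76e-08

pKa = -log(2.76e-08) = 7.56. pH = pKa + log([A⁻]/[HA]) = 7.56 + log(1.796/0.205)

pH = 8.50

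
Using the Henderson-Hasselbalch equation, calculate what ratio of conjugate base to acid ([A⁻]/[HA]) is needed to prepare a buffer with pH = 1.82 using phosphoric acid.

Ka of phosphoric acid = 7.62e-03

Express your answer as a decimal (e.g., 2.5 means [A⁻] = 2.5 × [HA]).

pKa = -log(7.62e-03) = 2.1180. pH = pKa + log([A⁻]/[HA]), so log([A⁻]/[HA]) = pH − pKa = 1.82 − 2.1180 = -0.2980. [A⁻]/[HA] = 10^(-0.2980) = 0.503

[A⁻]/[HA] = 0.503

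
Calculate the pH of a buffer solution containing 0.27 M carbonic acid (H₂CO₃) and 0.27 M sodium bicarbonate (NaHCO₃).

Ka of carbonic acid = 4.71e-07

pKa = -log(4.71e-07) = 6.33. pH = pKa + log([A⁻]/[HA]) = 6.33 + log(0.27/0.27)

pH = 6.33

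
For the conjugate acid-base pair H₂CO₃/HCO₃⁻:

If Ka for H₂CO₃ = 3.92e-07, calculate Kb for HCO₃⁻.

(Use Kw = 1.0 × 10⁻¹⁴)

For a conjugate pair Ka × Kb = Kw, so Kb = Kw/Ka = 1.0 × 10⁻¹⁴ / 3.92e-07 = 2.55e-08.

K_b = 2.55e-08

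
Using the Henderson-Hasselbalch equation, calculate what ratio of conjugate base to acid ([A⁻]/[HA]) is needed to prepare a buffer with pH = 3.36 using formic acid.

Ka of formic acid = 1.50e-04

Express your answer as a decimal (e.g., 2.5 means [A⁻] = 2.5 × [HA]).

pKa = -log(1.50e-04) = 3.8239. pH = pKa + log([A⁻]/[HA]), so log([A⁻]/[HA]) = pH − pKa = 3.36 − 3.8239 = -0.4639. [A⁻]/[HA] = 10^(-0.4639) = 0.344

[A⁻]/[HA] = 0.344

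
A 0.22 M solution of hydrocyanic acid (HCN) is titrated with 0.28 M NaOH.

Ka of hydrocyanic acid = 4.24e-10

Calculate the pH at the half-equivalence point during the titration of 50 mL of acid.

At half-equivalence [HA] = [A⁻], so Henderson-Hasselbalch gives pH = pKa = -log(4.24e-10) = 9.37.

pH = pKa = 9.37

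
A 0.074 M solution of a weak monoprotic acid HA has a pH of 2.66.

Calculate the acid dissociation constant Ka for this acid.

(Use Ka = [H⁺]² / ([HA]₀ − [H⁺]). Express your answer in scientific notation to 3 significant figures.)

[H⁺] = 10^(−pH) = 10^(−2.66) = 2.188e-03 M. For HA ⇌ H⁺ + A⁻, Ka = [H⁺][A⁻]/[HA] = [H⁺]² / ([HA]₀ − [H⁺]) = (2.188e-03)² / (0.074 − 2.188e-03) = 6.67e-05.

K_a = 6.67e-05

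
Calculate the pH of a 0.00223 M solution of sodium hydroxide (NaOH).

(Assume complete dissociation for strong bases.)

[OH⁻] = 0.00223 M for strong base. pOH = -log[OH⁻] = 2.65, pH = 14 - pOH

pH = 11.35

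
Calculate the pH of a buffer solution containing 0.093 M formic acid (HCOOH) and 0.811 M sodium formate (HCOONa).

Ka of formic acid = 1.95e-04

pKa = -log(1.95e-04) = 3.71. pH = pKa + log([A⁻]/[HA]) = 3.71 + log(0.811/0.093)

pH = 4.65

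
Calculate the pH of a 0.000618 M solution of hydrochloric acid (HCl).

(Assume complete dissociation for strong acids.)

[H⁺] = 0.000618 M for strong acid. pH = -log[H⁺] = -log(0.000618)

pH = 3.21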